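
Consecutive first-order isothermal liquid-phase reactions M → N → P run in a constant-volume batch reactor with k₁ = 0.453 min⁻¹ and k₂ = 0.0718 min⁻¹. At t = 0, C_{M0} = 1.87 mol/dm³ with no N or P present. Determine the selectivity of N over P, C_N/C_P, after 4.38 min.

For first-order series with pure M initially, C_N(t) = k₁C_{M0}/(k₂−k₁)·(e^(−k₁t) − e^(−k₂t)).
e^(−k₁t) = e^(−0.453×4.38) = e^(−1.984) = 0.1375; e^(−k₂t) = e^(−0.3145) = 0.7302.
C_N = 0.453×1.87/(0.0718−0.453) × (0.1375−0.7302) = (-2.222)×(-0.5927) = 1.317 mol/dm³.
C_M = C_{M0}e^(−k₁t) = 0.2571 mol/dm³, so C_P = C_{M0}−C_M−C_N = 0.2958 mol/dm³; C_N/C_P = 4.45.

4.45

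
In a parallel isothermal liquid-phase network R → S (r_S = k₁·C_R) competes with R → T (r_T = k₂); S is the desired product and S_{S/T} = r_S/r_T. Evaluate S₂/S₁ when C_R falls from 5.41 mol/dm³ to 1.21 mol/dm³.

S_{S/T} = (k₁/k₂)·C_R, so S₂/S₁ = (C_{R,2}/C_{R,1}).
= 1.21/5.41 = 0.224.

0.224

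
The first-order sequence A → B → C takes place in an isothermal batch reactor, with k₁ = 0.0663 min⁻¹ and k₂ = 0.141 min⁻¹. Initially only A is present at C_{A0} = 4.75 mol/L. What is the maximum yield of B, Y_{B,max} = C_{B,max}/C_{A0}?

0.241

Evaluating C_B at t_opt = ln(k₂/k₁)/(k₂−k₁) gives C_{B,max}/C_{A0} = (k₁/k₂)^[k₂/(k₂−k₁)].
= (0.0663/0.141)^(0.141/(0.141−0.0663)) = (0.4702)^(1.888) = 0.2407.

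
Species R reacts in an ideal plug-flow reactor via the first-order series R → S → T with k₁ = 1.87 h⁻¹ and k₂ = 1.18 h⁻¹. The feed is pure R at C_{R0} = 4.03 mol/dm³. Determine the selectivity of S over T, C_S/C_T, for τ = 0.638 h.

For first-order series with pure R initially, C_S(τ) = k₁C_{R0}/(k₂−k₁)·(e^(−k₁τ) − e^(−k₂τ)).
e^(−k₁τ) = e^(−1.87×0.638) = e^(−1.193) = 0.3033; e^(−k₂τ) = e^(−0.7528) = 0.4710.
C_S = 1.87×4.03/(1.18−1.87) × (0.3033−0.4710) = (-10.92)×(-0.1677) = 1.832 mol/dm³.
C_R = C_{R0}e^(−k₁τ) = 1.222 mol/dm³, so C_T = C_{R0}−C_R−C_S = 0.9758 mol/dm³; C_S/C_T = 1.88.

1.88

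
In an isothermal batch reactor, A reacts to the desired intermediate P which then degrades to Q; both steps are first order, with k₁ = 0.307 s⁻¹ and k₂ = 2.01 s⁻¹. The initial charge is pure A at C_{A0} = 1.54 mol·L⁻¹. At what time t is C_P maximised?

1.10 s

Setting dC_P/dt = 0 gives t_opt = ln(k₂/k₁)/(k₂−k₁).
= ln(2.01/0.307)/(2.01−0.307) = ln(6.547)/1.703 = 1.879/1.703 = 1.10 s.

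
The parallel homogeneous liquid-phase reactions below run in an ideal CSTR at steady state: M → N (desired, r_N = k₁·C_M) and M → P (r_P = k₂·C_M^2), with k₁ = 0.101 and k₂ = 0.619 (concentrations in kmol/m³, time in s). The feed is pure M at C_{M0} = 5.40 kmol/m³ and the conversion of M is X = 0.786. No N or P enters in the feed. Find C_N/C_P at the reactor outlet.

0.141

Exit C_M = C_{M0}(1−X) = 5.40×0.214 = 1.156 kmol/m³.
In a CSTR the entire volume is at exit conditions, so r_N = 0.101×1.156 = 0.1167 and r_P = 0.619×1.156^2 = 0.8266.
Overall selectivity = C_N/C_P = r_Nτ/(r_Pτ) = r_N/r_P = 0.141.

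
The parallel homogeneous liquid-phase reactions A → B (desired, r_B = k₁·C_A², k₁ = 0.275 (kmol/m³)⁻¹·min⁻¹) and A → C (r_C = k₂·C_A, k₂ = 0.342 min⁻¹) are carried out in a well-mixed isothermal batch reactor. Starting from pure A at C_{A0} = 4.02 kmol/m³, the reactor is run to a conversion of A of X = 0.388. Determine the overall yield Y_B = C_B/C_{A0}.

C_A = C_{A0}(1−X) = 2.460 kmol/m³.
Along a PFR/batch, dC_C/dC_A = −r_C/(r_B+r_C) = −k₂/(k₂+k₁·C_A).
Integrating from C_{A0} to C_A: C_C = (0.342/0.275)·ln[(0.342+0.275·4.02)/(0.342+0.275·2.46)] = 1.244·ln(1.448/1.019) = 0.4371 kmol/m³.
Then C_B = (C_{A0}−C_A) − C_C = 1.560 − 0.4371 = 1.123 kmol/m³.
Y_B = C_B/C_{A0} = 1.123/4.02 = 0.279.

0.279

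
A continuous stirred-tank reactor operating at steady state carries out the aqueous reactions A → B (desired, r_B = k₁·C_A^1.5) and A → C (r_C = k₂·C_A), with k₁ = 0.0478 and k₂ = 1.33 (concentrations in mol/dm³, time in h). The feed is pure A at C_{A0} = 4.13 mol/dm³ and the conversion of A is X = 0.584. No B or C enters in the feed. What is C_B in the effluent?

Exit C_A = C_{A0}(1−X) = 4.13×0.416 = 1.718 mol/dm³.
In a CSTR the entire volume is at exit conditions, so r_B = 0.0478×1.718^1.5 = 0.1076 and r_C = 1.33×1.718 = 2.285.
Fraction of consumed A going to B: r_B/(r_B+r_C) = 0.04499.
C_B = 0.04499·C_{A0}·X = 0.04499×4.13×0.584 = 0.109 mol/dm³.

0.109 mol/dm³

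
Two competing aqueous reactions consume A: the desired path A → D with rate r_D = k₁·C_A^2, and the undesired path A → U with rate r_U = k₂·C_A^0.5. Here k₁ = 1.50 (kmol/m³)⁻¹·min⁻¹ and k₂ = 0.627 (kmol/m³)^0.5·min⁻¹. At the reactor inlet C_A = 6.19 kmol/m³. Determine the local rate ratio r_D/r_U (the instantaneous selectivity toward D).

S_{D/U} = r_D/r_U = (k₁·C_A^2)/(k₂·C_A^0.5) = (k₁/k₂)·C_A^1.5.
= (1.50×6.190^2) / (0.627×6.190^0.5) = 57.47/1.560 = 36.8.
Since the desired path is higher order in A, keeping C_A high (PFR or concentrated feed) favours D.

36.8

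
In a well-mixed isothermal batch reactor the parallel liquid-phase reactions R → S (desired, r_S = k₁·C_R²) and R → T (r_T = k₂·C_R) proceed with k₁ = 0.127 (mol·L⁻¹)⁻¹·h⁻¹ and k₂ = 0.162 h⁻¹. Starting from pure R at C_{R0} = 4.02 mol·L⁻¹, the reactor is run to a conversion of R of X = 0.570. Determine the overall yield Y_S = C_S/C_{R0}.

0.390

C_R = C_{R0}(1−X) = 1.729 mol·L⁻¹.
Along a PFR/batch, dC_T/dC_R = −r_T/(r_S+r_T) = −k₂/(k₂+k₁·C_R).
Integrating from C_{R0} to C_R: C_T = (0.162/0.127)·ln[(0.162+0.127·4.02)/(0.162+0.127·1.73)] = 1.276·ln(0.6725/0.3815) = 0.7231 mol·L⁻¹.
Then C_S = (C_{R0}−C_R) − C_T = 2.291 − 0.7231 = 1.568 mol·L⁻¹.
Y_S = C_S/C_{R0} = 1.568/4.02 = 0.390.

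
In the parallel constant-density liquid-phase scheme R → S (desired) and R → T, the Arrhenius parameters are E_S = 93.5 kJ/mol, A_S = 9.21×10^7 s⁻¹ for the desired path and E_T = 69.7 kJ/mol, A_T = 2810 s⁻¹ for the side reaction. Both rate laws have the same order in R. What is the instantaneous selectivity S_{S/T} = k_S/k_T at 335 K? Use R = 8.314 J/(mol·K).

6.37

k_S/k_T = (A_S/A_T)·exp[−(E_S−E_T)/(RT)] = (A_S/A_T)·exp[(E_T−E_S)/(RT)].
(E_T−E_S)/(RT) = (69.7−93.5)×10³/(8.314×335) = -23800/2785 = -8.545.
k_S/k_T = (9.21×10^7/2810)·exp(-8.545) = 32776 × 1.945×10^-4 = 6.37.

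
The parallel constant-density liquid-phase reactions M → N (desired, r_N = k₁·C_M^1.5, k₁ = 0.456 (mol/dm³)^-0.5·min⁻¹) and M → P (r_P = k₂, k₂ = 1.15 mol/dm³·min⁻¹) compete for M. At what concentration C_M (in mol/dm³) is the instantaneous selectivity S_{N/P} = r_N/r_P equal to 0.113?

S_{N/P} = (k₁/k₂)·C_M^1.5 ⇒ C_M = (S·k₂/k₁)^(1/1.5).
= (0.113×1.15/0.456)^(0.6667) = (0.2850)^(0.6667) = 0.433 mol/dm³.

0.433 mol/dm³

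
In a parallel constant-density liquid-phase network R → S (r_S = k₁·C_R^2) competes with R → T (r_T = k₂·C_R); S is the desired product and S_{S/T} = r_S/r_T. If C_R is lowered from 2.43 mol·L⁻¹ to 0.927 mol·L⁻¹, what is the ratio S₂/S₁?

S_{S/T} = (k₁/k₂)·C_R, so S₂/S₁ = (C_{R,2}/C_{R,1}).
= 0.927/2.43 = 0.381.

0.381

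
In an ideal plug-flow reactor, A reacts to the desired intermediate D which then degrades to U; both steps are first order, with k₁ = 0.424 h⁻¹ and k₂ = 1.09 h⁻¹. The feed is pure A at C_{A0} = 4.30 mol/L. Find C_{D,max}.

0.917 mol/L

Evaluating C_D at τ_opt = ln(k₂/k₁)/(k₂−k₁) gives C_{D,max}/C_{A0} = (k₁/k₂)^[k₂/(k₂−k₁)].
= (0.424/1.09)^(1.09/(1.09−0.424)) = (0.3890)^(1.637) = 0.2132.
C_{D,max} = 0.2132×4.30 = 0.917 mol/L.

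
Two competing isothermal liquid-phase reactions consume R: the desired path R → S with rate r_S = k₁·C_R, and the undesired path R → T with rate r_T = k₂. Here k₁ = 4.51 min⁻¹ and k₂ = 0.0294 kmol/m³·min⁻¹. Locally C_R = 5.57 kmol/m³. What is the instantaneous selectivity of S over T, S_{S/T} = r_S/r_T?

S_{S/T} = r_S/r_T = (k₁·C_R)/(k₂) = (k₁/k₂)·C_R.
= (4.51×5.570) / (0.0294) = 25.12/0.02940 = 854.
Since the desired path is higher order in R, keeping C_R high (PFR or concentrated feed) favours S.

854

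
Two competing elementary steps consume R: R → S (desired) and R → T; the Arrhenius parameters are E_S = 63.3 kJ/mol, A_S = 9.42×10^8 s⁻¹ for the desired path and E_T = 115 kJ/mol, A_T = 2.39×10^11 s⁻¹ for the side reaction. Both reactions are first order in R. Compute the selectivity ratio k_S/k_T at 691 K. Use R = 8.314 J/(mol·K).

Since both paths have the same order in R, the concentration cancels and S_{S/T} = k_S/k_T = (A_S/A_T)·exp[(E_T−E_S)/(RT)].
(E_T−E_S)/(RT) = (115−63.3)×10³/(8.314×691) = 51700/5745 = 8.999.
k_S/k_T = (9.42×10^8/2.39×10^11)·exp(8.999) = 0.003941 × 8096 = 31.9.

31.9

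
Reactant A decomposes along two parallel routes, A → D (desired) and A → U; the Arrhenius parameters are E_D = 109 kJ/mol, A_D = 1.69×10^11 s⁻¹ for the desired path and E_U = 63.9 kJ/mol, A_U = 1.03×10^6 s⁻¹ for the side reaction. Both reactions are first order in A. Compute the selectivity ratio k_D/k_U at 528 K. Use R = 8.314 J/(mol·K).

k_D/k_U = (A_D/A_U)·exp[−(E_D−E_U)/(RT)] = (A_D/A_U)·exp[(E_U−E_D)/(RT)].
(E_U−E_D)/(RT) = (63.9−109)×10³/(8.314×528) = -45100/4390 = -10.27.
k_D/k_U = (1.69×10^11/1.03×10^6)·exp(-10.27) = 1.641×10^5 × 3.452×10^-5 = 5.66.

5.66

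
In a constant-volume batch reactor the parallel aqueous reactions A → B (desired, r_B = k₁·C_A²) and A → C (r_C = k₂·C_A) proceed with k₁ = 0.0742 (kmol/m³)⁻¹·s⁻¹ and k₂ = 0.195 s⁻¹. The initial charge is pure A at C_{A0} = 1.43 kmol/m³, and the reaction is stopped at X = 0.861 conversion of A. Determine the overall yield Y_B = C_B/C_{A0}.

0.197

C_A = C_{A0}(1−X) = 0.1988 kmol/m³.
Along a PFR/batch, dC_C/dC_A = −r_C/(r_B+r_C) = −k₂/(k₂+k₁·C_A).
Integrating from C_{A0} to C_A: C_C = (0.195/0.0742)·ln[(0.195+0.0742·1.43)/(0.195+0.0742·0.199)] = 2.628·ln(0.3011/0.2097) = 0.9502 kmol/m³.
Then C_B = (C_{A0}−C_A) − C_C = 1.231 − 0.9502 = 0.2811 kmol/m³.
Y_B = C_B/C_{A0} = 0.2811/1.43 = 0.197.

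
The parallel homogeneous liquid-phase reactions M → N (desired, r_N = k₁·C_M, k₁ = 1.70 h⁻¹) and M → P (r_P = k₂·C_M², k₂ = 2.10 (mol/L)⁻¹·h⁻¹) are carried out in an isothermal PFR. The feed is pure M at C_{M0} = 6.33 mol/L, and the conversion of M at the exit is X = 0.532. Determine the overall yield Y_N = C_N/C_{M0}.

C_M = C_{M0}(1−X) = 2.962 mol/L.
Along a PFR/batch, dC_N/dC_M = −r_N/(r_N+r_P) = −k₁/(k₁+k₂·C_M).
Integrating from C_{M0} to C_M: C_N = (1.70/2.10)·ln[(1.70+2.10·6.33)/(1.70+2.10·2.96)] = 0.8095·ln(14.99/7.921) = 0.5165 mol/L.
Y_N = C_N/C_{M0} = 0.5165/6.33 = 0.0816.

0.0816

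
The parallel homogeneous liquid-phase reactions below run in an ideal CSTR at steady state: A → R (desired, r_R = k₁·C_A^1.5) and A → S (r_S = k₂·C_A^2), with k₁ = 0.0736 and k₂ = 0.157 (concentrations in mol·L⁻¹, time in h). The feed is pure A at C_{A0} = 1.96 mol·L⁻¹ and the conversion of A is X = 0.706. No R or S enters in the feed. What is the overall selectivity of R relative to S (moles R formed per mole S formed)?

0.618

Exit C_A = C_{A0}(1−X) = 1.96×0.294 = 0.5762 mol·L⁻¹.
A CSTR operates uniformly at the exit composition, giving r_R = 0.03219 and r_S = 0.05213 (each k·C_A^n at C_A = 0.5762).
Overall selectivity = C_R/C_S = r_Rτ/(r_Sτ) = r_R/r_S = 0.618.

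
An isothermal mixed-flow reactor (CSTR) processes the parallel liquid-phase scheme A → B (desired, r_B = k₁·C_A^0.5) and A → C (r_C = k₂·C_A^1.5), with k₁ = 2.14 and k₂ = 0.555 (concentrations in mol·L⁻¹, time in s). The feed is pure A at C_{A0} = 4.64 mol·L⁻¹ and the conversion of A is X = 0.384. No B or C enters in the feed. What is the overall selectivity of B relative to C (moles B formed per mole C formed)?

1.35

Exit C_A = C_{A0}(1−X) = 4.64×0.616 = 2.858 mol·L⁻¹.
Rates in a CSTR are evaluated at the outlet concentration: r_B = 2.14×2.858^0.5 = 3.618, r_C = 0.555×2.858^1.5 = 2.682.
Overall selectivity = C_B/C_C = r_Bτ/(r_Cτ) = r_B/r_C = 1.35.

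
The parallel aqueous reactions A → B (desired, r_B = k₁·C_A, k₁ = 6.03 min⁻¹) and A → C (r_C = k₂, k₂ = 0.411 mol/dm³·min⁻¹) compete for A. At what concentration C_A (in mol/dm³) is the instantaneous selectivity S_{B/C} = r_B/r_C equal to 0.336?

S_{B/C} = (k₁/k₂)·C_A ⇒ C_A = S·k₂/k₁.
= 0.336×0.411/6.03 = 0.0229 mol/dm³.

0.0229 mol/dm³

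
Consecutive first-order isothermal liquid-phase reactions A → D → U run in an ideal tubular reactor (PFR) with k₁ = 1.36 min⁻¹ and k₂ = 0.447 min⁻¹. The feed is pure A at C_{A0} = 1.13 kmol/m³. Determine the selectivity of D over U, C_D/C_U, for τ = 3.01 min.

0.585

The intermediate concentration in a first-order A→B→C sequence is C_D = k₁C_{A0}(e^(−k₁τ) − e^(−k₂τ))/(k₂−k₁).
e^(−k₁τ) = e^(−1.36×3.01) = e^(−4.094) = 0.01668; e^(−k₂τ) = e^(−1.345) = 0.2604.
C_D = 1.36×1.13/(0.447−1.36) × (0.01668−0.2604) = (-1.683)×(-0.2437) = 0.4103 kmol/m³.
C_A = C_{A0}e^(−k₁τ) = 0.01885 kmol/m³, so C_U = C_{A0}−C_A−C_D = 0.7009 kmol/m³; C_D/C_U = 0.585.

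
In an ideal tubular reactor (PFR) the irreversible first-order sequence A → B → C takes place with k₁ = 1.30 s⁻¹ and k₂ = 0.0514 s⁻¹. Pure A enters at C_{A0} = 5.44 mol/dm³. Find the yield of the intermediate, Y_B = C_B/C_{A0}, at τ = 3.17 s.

The intermediate concentration in a first-order A→B→C sequence is C_B = k₁C_{A0}(e^(−k₁τ) − e^(−k₂τ))/(k₂−k₁).
e^(−k₁τ) = e^(−1.30×3.17) = e^(−4.121) = 0.01623; e^(−k₂τ) = e^(−0.1629) = 0.8496.
C_B = 1.30×5.44/(0.0514−1.30) × (0.01623−0.8496) = (-5.664)×(-0.8334) = 4.720 mol/dm³.
Y_B = C_B/C_{A0} = 4.720/5.44 = 0.868.

0.868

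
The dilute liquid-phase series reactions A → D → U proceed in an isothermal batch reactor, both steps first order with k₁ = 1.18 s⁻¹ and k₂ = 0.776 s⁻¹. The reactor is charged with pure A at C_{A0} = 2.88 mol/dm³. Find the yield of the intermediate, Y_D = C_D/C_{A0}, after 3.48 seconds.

0.148

The intermediate concentration in a first-order A→B→C sequence is C_D = k₁C_{A0}(e^(−k₁t) − e^(−k₂t))/(k₂−k₁).
e^(−k₁t) = e^(−1.18×3.48) = e^(−4.106) = 0.01647; e^(−k₂t) = e^(−2.700) = 0.06717.
C_D = 1.18×2.88/(0.776−1.18) × (0.01647−0.06717) = (-8.412)×(-0.05071) = 0.4265 mol/dm³.
Y_D = C_D/C_{A0} = 0.4265/2.88 = 0.148.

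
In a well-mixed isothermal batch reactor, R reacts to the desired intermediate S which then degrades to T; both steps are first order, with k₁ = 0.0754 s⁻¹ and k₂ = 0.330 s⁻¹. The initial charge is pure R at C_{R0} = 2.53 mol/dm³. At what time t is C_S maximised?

The intermediate peaks when r₁ = r₂, i.e. k₁e^(−k₁t) = k₂e^(−k₂t), giving t_opt = ln(k₂/k₁)/(k₂−k₁).
= ln(0.330/0.0754)/(0.330−0.0754) = ln(4.377)/0.2546 = 1.476/0.2546 = 5.80 s.

5.80 s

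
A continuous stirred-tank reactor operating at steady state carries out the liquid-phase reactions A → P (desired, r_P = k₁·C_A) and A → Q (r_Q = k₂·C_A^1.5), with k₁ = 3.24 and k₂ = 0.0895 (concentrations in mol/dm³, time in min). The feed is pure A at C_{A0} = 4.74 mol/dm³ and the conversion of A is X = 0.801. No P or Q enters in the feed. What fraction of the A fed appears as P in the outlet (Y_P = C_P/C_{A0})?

0.780

Exit C_A = C_{A0}(1−X) = 4.74×0.199 = 0.9433 mol/dm³.
Rates in a CSTR are evaluated at the outlet concentration: r_P = 3.24×0.9433 = 3.056, r_Q = 0.0895×0.9433^1.5 = 0.08199.
Fraction of consumed A going to P: r_P/(r_P+r_Q) = 0.9739.
C_P = 0.9739·C_{A0}·X = 0.9739×4.74×0.801 = 3.70 mol/dm³; Y_P = C_P/C_{A0} = 0.780.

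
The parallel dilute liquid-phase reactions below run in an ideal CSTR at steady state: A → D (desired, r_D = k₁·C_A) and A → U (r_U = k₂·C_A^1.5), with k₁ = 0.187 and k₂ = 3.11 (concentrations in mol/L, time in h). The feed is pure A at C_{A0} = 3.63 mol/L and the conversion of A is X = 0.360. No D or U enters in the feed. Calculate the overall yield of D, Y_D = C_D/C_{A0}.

Exit C_A = C_{A0}(1−X) = 3.63×0.640 = 2.323 mol/L.
Rates in a CSTR are evaluated at the outlet concentration: r_D = 0.187×2.323 = 0.4344, r_U = 3.11×2.323^1.5 = 11.01.
Fraction of consumed A going to D: r_D/(r_D+r_U) = 0.03795.
C_D = 0.03795·C_{A0}·X = 0.03795×3.63×0.360 = 0.0496 mol/L; Y_D = C_D/C_{A0} = 0.0137.

0.0137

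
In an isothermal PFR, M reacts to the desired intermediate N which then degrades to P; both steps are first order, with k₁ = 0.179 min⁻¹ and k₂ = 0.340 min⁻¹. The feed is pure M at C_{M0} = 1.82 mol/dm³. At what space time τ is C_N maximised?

Setting dC_N/dτ = 0 gives τ_opt = ln(k₂/k₁)/(k₂−k₁).
= ln(0.340/0.179)/(0.340−0.179) = ln(1.899)/0.1610 = 0.6416/0.1610 = 3.98 min.

3.98 min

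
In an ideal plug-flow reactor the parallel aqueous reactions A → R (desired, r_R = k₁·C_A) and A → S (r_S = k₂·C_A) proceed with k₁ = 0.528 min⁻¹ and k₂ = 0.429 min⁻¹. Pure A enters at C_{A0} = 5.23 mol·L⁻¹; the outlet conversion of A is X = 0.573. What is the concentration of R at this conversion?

1.65 mol·L⁻¹

C_A = C_{A0}(1−X) = 2.233 mol·L⁻¹.
Both paths are first order in A, so the instantaneous fraction to R is constant: dC_R/d(−C_A) = k₁/(k₁+k₂) = 0.5517.
C_R = 0.5517·(C_{A0}−C_A) = 0.5517×2.997 = 1.65 mol·L⁻¹.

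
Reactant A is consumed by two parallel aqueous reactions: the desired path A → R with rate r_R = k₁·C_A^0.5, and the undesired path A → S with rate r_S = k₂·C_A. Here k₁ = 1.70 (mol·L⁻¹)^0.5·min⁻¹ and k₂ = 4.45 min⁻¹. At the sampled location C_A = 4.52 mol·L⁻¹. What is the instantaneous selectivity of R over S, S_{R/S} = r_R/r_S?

S_{R/S} = r_R/r_S = (k₁·C_A^0.5)/(k₂·C_A) = (k₁/k₂)·C_A^-0.5.
= (1.70×4.520^0.5) / (4.45×4.520) = 3.614/20.11 = 0.180.
The undesired path is higher order in A, so low C_A (CSTR or dilute feed) favours R.

0.180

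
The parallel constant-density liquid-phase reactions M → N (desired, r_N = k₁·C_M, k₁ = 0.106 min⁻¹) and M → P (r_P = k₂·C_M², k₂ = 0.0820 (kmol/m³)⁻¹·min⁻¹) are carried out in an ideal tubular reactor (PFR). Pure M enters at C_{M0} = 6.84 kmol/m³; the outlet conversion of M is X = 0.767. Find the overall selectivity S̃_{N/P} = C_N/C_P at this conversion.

0.343

C_M = C_{M0}(1−X) = 1.594 kmol/m³.
Along a PFR/batch, dC_N/dC_M = −r_N/(r_N+r_P) = −k₁/(k₁+k₂·C_M).
Integrating from C_{M0} to C_M: C_N = (0.106/0.0820)·ln[(0.106+0.0820·6.84)/(0.106+0.0820·1.59)] = 1.293·ln(0.6669/0.2367) = 1.339 kmol/m³.
C_P = (C_{M0}−C_M)−C_N = 3.907 kmol/m³; S̃_{N/P} = 1.339/3.907 = 0.343.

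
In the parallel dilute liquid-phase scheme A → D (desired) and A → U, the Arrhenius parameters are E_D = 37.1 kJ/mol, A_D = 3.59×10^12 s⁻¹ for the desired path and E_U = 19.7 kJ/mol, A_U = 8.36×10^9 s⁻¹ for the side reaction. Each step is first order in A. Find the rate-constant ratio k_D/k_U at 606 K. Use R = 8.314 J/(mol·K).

13.6

Since both paths have the same order in A, the concentration cancels and S_{D/U} = k_D/k_U = (A_D/A_U)·exp[(E_U−E_D)/(RT)].
(E_U−E_D)/(RT) = (19.7−37.1)×10³/(8.314×606) = -17400/5038 = -3.454.
k_D/k_U = (3.59×10^12/8.36×10^9)·exp(-3.454) = 429.4 × 0.03163 = 13.6.
Since E_D > E_U, raising the temperature improves selectivity toward D.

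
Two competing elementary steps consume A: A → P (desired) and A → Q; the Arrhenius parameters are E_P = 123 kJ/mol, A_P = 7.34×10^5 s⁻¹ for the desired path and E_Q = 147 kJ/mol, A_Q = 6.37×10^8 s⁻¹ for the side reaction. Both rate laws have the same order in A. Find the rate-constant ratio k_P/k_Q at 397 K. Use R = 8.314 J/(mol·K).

1.66

k_P/k_Q = (A_P/A_Q)·exp[−(E_P−E_Q)/(RT)] = (A_P/A_Q)·exp[(E_Q−E_P)/(RT)].
(E_Q−E_P)/(RT) = (147−123)×10³/(8.314×397) = 24000/3301 = 7.271.
k_P/k_Q = (7.34×10^5/6.37×10^8)·exp(7.271) = 0.001152 × 1438 = 1.66.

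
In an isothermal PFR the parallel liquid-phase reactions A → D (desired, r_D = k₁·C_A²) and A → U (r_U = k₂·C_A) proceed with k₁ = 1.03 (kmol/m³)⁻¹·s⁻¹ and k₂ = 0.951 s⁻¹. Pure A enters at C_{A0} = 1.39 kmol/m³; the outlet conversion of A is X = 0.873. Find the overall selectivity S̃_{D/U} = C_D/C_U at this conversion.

0.768

C_A = C_{A0}(1−X) = 0.1765 kmol/m³.
Along a PFR/batch, dC_U/dC_A = −r_U/(r_D+r_U) = −k₂/(k₂+k₁·C_A).
Integrating from C_{A0} to C_A: C_U = (0.951/1.03)·ln[(0.951+1.03·1.39)/(0.951+1.03·0.177)] = 0.9233·ln(2.383/1.133) = 0.6865 kmol/m³.
Then C_D = (C_{A0}−C_A) − C_U = 1.213 − 0.6865 = 0.5270 kmol/m³.
S̃_{D/U} = C_D/C_U = 0.5270/0.6865 = 0.768.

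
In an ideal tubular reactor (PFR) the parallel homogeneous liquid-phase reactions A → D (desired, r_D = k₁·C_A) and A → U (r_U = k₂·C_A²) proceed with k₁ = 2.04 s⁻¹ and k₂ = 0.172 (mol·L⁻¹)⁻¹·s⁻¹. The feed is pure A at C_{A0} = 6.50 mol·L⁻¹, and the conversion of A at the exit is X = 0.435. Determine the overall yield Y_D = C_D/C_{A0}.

C_A = C_{A0}(1−X) = 3.672 mol·L⁻¹.
Along a PFR/batch, dC_D/dC_A = −r_D/(r_D+r_U) = −k₁/(k₁+k₂·C_A).
Integrating from C_{A0} to C_A: C_D = (2.04/0.172)·ln[(2.04+0.172·6.50)/(2.04+0.172·3.67)] = 11.86·ln(3.158/2.672) = 1.983 mol·L⁻¹.
Y_D = C_D/C_{A0} = 1.983/6.50 = 0.305.

0.305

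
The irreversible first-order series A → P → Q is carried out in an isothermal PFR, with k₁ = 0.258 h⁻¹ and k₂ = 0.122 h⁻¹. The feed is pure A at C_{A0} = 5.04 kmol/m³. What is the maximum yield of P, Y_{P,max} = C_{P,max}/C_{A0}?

0.511

For a first-order series the maximum intermediate yield is C_{P,max}/C_{A0} = (k₁/k₂)^[k₂/(k₂−k₁)].
= (0.258/0.122)^(0.122/(0.122−0.258)) = (2.115)^(-0.8971) = 0.5108.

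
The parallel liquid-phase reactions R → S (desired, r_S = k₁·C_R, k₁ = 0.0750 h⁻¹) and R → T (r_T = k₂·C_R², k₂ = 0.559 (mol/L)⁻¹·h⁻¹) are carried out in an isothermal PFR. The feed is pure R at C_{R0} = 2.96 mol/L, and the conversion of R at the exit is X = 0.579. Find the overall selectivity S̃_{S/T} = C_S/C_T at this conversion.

C_R = C_{R0}(1−X) = 1.246 mol/L.
Along a PFR/batch, dC_S/dC_R = −r_S/(r_S+r_T) = −k₁/(k₁+k₂·C_R).
Integrating from C_{R0} to C_R: C_S = (0.0750/0.559)·ln[(0.0750+0.559·2.96)/(0.0750+0.559·1.25)] = 0.1342·ln(1.730/0.7716) = 0.1083 mol/L.
C_T = (C_{R0}−C_R)−C_S = 1.606 mol/L; S̃_{S/T} = 0.1083/1.606 = 0.0675.

0.0675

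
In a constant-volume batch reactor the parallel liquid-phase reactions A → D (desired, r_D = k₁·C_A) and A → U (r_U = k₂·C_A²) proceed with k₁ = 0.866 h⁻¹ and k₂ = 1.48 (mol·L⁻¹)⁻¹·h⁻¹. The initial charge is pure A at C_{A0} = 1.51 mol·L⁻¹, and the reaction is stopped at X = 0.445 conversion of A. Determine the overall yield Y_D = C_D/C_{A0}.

C_A = C_{A0}(1−X) = 0.8380 mol·L⁻¹.
Along a PFR/batch, dC_D/dC_A = −r_D/(r_D+r_U) = −k₁/(k₁+k₂·C_A).
Integrating from C_{A0} to C_A: C_D = (0.866/1.48)·ln[(0.866+1.48·1.51)/(0.866+1.48·0.838)] = 0.5851·ln(3.101/2.106) = 0.2263 mol·L⁻¹.
Y_D = C_D/C_{A0} = 0.2263/1.51 = 0.150.

0.150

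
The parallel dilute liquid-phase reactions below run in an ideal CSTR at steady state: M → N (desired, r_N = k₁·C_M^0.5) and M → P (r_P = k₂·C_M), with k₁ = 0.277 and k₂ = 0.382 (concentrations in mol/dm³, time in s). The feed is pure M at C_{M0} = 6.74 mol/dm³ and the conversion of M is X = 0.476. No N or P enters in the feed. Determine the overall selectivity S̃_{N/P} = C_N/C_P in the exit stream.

Exit C_M = C_{M0}(1−X) = 6.74×0.524 = 3.532 mol/dm³.
In a CSTR the entire volume is at exit conditions, so r_N = 0.277×3.532^0.5 = 0.5206 and r_P = 0.382×3.532 = 1.349.
Overall selectivity = C_N/C_P = r_Nτ/(r_Pτ) = r_N/r_P = 0.386.

0.386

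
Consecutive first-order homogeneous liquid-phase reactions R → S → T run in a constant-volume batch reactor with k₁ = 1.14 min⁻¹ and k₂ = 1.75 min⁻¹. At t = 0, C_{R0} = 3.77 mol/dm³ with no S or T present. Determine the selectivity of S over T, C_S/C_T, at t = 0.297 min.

3.32

The intermediate concentration in a first-order A→B→C sequence is C_S = k₁C_{R0}(e^(−k₁t) − e^(−k₂t))/(k₂−k₁).
e^(−k₁t) = e^(−1.14×0.297) = e^(−0.3386) = 0.7128; e^(−k₂t) = e^(−0.5197) = 0.5947.
C_S = 1.14×3.77/(1.75−1.14) × (0.7128−0.5947) = 7.046×0.1181 = 0.8322 mol/dm³.
C_R = C_{R0}e^(−k₁t) = 2.687 mol/dm³, so C_T = C_{R0}−C_R−C_S = 0.2506 mol/dm³; C_S/C_T = 3.32.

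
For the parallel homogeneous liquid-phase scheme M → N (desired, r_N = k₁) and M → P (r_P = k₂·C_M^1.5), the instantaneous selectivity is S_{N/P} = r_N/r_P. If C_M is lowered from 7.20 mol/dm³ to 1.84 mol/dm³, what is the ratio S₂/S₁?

S_{N/P} = (k₁/k₂)·C_M^-1.5, so S₂/S₁ = (C_{M,2}/C_{M,1})^-1.5.
= (1.84/7.20)^(-1.5) = (0.2556)^(-1.5) = 7.74.

7.74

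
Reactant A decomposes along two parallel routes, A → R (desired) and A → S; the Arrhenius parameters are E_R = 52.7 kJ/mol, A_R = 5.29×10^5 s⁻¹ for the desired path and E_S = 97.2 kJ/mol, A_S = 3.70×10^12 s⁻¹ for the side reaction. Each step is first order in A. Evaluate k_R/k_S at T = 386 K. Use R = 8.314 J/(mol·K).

Since both paths have the same order in A, the concentration cancels and S_{R/S} = k_R/k_S = (A_R/A_S)·exp[(E_S−E_R)/(RT)].
(E_S−E_R)/(RT) = (97.2−52.7)×10³/(8.314×386) = 44500/3209 = 13.87.
k_R/k_S = (5.29×10^5/3.70×10^12)·exp(13.87) = 1.430×10^-7 × 1.052×10^6 = 0.150.
Since E_R < E_S, lowering the temperature improves selectivity toward R.

0.150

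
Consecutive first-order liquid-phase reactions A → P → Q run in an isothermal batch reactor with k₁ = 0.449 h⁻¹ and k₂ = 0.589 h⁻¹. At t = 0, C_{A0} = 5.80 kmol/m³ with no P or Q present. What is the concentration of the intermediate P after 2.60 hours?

For first-order series with pure A initially, C_P(t) = k₁C_{A0}/(k₂−k₁)·(e^(−k₁t) − e^(−k₂t)).
e^(−k₁t) = e^(−0.449×2.60) = e^(−1.167) = 0.3112; e^(−k₂t) = e^(−1.531) = 0.2162.
C_P = 0.449×5.80/(0.589−0.449) × (0.3112−0.2162) = 18.60×0.09494 = 1.766 kmol/m³.

1.77 kmol/m³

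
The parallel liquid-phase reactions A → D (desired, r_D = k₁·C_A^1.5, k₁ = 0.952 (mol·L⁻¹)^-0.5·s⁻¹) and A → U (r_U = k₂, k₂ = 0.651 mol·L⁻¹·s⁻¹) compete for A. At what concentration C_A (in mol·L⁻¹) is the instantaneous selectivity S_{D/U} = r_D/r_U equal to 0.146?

0.215 mol·L⁻¹

S_{D/U} = (k₁/k₂)·C_A^1.5 ⇒ C_A = (S·k₂/k₁)^(1/1.5).
= (0.146×0.651/0.952)^(0.6667) = (0.09984)^(0.6667) = 0.215 mol·L⁻¹.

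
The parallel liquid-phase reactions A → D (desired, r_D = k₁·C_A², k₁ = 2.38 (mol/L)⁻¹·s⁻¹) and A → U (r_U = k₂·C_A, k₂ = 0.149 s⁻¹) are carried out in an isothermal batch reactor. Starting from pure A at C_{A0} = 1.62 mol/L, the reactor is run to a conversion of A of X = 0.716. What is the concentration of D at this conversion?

C_A = C_{A0}(1−X) = 0.4601 mol/L.
Along a PFR/batch, dC_U/dC_A = −r_U/(r_D+r_U) = −k₂/(k₂+k₁·C_A).
Integrating from C_{A0} to C_A: C_U = (0.149/2.38)·ln[(0.149+2.38·1.62)/(0.149+2.38·0.460)] = 0.06261·ln(4.005/1.244) = 0.07319 mol/L.
Then C_D = (C_{A0}−C_A) − C_U = 1.160 − 0.07319 = 1.087 mol/L.

1.09 mol/L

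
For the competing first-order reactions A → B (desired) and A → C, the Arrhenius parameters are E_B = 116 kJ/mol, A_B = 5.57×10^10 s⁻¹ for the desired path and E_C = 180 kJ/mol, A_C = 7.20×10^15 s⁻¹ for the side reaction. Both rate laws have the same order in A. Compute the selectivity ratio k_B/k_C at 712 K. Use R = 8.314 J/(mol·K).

k_B/k_C = (A_B/A_C)·exp[−(E_B−E_C)/(RT)] = (A_B/A_C)·exp[(E_C−E_B)/(RT)].
(E_C−E_B)/(RT) = (180−116)×10³/(8.314×712) = 64000/5920 = 10.81.
k_B/k_C = (5.57×10^10/7.20×10^15)·exp(10.81) = 7.736×10^-6 × 49593 = 0.384.

0.384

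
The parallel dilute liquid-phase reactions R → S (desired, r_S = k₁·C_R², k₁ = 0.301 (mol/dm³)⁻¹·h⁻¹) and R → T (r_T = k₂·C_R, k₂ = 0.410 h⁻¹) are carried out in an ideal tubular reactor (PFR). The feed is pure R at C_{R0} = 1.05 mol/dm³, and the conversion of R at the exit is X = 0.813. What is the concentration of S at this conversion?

0.259 mol/dm³

C_R = C_{R0}(1−X) = 0.1964 mol/dm³.
Along a PFR/batch, dC_T/dC_R = −r_T/(r_S+r_T) = −k₂/(k₂+k₁·C_R).
Integrating from C_{R0} to C_R: C_T = (0.410/0.301)·ln[(0.410+0.301·1.05)/(0.410+0.301·0.196)] = 1.362·ln(0.7260/0.4691) = 0.5950 mol/dm³.
Then C_S = (C_{R0}−C_R) − C_T = 0.8537 − 0.5950 = 0.2587 mol/dm³.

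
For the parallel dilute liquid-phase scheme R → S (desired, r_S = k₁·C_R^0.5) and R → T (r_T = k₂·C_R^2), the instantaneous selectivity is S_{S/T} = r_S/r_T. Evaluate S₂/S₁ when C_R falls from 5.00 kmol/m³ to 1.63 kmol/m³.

S_{S/T} = (k₁/k₂)·C_R^-1.5, so S₂/S₁ = (C_{R,2}/C_{R,1})^-1.5.
= (1.63/5.00)^(-1.5) = (0.3260)^(-1.5) = 5.37.
Selectivity toward S rises as C_R falls — low-concentration operation is favoured.

5.37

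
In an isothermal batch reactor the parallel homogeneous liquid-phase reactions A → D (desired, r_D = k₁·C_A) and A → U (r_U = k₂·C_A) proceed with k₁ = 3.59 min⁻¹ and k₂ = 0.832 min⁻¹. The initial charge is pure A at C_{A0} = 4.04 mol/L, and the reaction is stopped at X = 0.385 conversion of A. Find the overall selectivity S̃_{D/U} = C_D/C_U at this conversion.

4.31

C_A = C_{A0}(1−X) = 2.485 mol/L.
Both paths are first order in A, so the instantaneous fraction to D is constant: dC_D/d(−C_A) = k₁/(k₁+k₂) = 0.8118.
C_D = 0.8118·(C_{A0}−C_A) = 0.8118×1.555 = 1.26 mol/L.
C_U = (C_{A0}−C_A)−C_D = 0.2926 mol/L; S̃_{D/U} = 1.263/0.2926 = 4.31.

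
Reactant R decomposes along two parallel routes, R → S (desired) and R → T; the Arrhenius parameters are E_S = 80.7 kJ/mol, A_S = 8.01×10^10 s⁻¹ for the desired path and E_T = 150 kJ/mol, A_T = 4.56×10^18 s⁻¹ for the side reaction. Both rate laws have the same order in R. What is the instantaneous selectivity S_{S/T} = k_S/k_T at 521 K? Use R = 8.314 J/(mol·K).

0.156

Since both paths have the same order in R, the concentration cancels and S_{S/T} = k_S/k_T = (A_S/A_T)·exp[(E_T−E_S)/(RT)].
(E_T−E_S)/(RT) = (150−80.7)×10³/(8.314×521) = 69300/4332 = 16.00.
k_S/k_T = (8.01×10^10/4.56×10^18)·exp(16.00) = 1.757×10^-8 × 8.875×10^6 = 0.156.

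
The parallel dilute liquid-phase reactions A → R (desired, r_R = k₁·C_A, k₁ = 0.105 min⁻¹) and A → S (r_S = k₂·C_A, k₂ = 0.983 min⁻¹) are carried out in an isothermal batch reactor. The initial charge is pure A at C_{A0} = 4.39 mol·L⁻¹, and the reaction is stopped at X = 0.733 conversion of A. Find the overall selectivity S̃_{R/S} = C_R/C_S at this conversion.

C_A = C_{A0}(1−X) = 1.172 mol·L⁻¹.
Both paths are first order in A, so the instantaneous fraction to R is constant: dC_R/d(−C_A) = k₁/(k₁+k₂) = 0.09651.
C_R = 0.09651·(C_{A0}−C_A) = 0.09651×3.218 = 0.311 mol·L⁻¹.
C_S = (C_{A0}−C_A)−C_R = 2.907 mol·L⁻¹; S̃_{R/S} = 0.3105/2.907 = 0.107.

0.107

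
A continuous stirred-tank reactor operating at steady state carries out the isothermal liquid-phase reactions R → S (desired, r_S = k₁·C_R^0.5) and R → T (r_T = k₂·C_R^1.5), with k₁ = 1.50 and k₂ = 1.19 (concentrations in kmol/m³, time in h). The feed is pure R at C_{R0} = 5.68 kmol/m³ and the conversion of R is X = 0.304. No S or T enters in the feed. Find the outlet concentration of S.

0.417 kmol/m³

Exit C_R = C_{R0}(1−X) = 5.68×0.696 = 3.953 kmol/m³.
In a CSTR the entire volume is at exit conditions, so r_S = 1.50×3.953^0.5 = 2.982 and r_T = 1.19×3.953^1.5 = 9.354.
Fraction of consumed R going to S: r_S/(r_S+r_T) = 0.2418.
C_S = 0.2418·C_{R0}·X = 0.2418×5.68×0.304 = 0.417 kmol/m³.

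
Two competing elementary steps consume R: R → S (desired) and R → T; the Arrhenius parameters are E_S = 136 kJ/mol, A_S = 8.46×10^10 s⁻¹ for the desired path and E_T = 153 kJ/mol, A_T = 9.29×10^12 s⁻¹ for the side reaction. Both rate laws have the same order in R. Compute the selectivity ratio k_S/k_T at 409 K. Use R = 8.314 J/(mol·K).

Since both paths have the same order in R, the concentration cancels and S_{S/T} = k_S/k_T = (A_S/A_T)·exp[(E_T−E_S)/(RT)].
(E_T−E_S)/(RT) = (153−136)×10³/(8.314×409) = 17000/3400 = 4.999.
k_S/k_T = (8.46×10^10/9.29×10^12)·exp(4.999) = 0.009107 × 148.3 = 1.35.
Since E_S < E_T, lowering the temperature improves selectivity toward S.

1.35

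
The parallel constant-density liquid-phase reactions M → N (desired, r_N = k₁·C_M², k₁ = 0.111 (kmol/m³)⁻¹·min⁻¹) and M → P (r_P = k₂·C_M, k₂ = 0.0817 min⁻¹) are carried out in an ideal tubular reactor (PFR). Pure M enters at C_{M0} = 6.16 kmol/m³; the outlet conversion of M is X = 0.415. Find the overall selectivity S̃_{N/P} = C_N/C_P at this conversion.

C_M = C_{M0}(1−X) = 3.604 kmol/m³.
Along a PFR/batch, dC_P/dC_M = −r_P/(r_N+r_P) = −k₂/(k₂+k₁·C_M).
Integrating from C_{M0} to C_M: C_P = (0.0817/0.111)·ln[(0.0817+0.111·6.16)/(0.0817+0.111·3.60)] = 0.7360·ln(0.7655/0.4817) = 0.3409 kmol/m³.
Then C_N = (C_{M0}−C_M) − C_P = 2.556 − 0.3409 = 2.216 kmol/m³.
S̃_{N/P} = C_N/C_P = 2.216/0.3409 = 6.50.

6.50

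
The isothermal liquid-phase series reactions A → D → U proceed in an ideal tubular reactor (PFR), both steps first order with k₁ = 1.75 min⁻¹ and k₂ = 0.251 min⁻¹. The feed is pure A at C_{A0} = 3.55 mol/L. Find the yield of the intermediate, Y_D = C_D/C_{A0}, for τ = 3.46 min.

Solving the coupled first-order balances gives C_D(τ) = [k₁/(k₂−k₁)]·C_{A0}·(e^(−k₁τ) − e^(−k₂τ)).
e^(−k₁τ) = e^(−1.75×3.46) = e^(−6.055) = 0.002346; e^(−k₂τ) = e^(−0.8685) = 0.4196.
C_D = 1.75×3.55/(0.251−1.75) × (0.002346−0.4196) = (-4.144)×(-0.4173) = 1.729 mol/L.
Y_D = C_D/C_{A0} = 1.729/3.55 = 0.487.

0.487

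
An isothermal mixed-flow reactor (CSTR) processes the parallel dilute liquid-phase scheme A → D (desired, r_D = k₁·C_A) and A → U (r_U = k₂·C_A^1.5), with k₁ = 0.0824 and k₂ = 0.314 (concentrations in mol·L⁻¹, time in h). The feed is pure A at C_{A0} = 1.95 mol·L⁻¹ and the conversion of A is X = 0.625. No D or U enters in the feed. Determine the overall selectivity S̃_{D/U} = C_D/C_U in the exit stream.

Exit C_A = C_{A0}(1−X) = 1.95×0.375 = 0.7312 mol·L⁻¹.
Rates in a CSTR are evaluated at the outlet concentration: r_D = 0.0824×0.7312 = 0.06025, r_U = 0.314×0.7312^1.5 = 0.1963.
Overall selectivity = C_D/C_U = r_Dτ/(r_Uτ) = r_D/r_U = 0.307.

0.307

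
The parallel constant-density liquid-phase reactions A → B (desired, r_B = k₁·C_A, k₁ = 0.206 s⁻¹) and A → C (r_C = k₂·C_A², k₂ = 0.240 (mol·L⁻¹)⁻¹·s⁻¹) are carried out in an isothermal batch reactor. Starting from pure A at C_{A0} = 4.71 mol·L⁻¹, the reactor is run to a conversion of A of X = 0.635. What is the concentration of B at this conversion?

0.661 mol·L⁻¹

C_A = C_{A0}(1−X) = 1.719 mol·L⁻¹.
Along a PFR/batch, dC_B/dC_A = −r_B/(r_B+r_C) = −k₁/(k₁+k₂·C_A).
Integrating from C_{A0} to C_A: C_B = (0.206/0.240)·ln[(0.206+0.240·4.71)/(0.206+0.240·1.72)] = 0.8583·ln(1.336/0.6186) = 0.6612 mol·L⁻¹.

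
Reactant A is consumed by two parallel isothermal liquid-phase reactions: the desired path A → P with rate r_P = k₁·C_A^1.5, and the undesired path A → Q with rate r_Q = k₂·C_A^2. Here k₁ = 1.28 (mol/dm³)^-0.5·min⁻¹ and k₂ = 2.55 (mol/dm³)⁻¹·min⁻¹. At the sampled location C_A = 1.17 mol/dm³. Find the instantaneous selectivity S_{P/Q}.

0.464

S_{P/Q} = r_P/r_Q = (k₁·C_A^1.5)/(k₂·C_A^2) = (k₁/k₂)·C_A^-0.5.
= (1.28×1.170^1.5) / (2.55×1.170^2) = 1.620/3.491 = 0.464.
The undesired path is higher order in A, so low C_A (CSTR or dilute feed) favours P.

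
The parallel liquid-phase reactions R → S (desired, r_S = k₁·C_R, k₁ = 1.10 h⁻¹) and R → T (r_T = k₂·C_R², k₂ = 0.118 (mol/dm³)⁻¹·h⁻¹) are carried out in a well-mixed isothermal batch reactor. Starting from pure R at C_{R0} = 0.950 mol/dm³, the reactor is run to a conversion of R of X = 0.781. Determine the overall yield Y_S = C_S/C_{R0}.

0.736

C_R = C_{R0}(1−X) = 0.2080 mol/dm³.
Along a PFR/batch, dC_S/dC_R = −r_S/(r_S+r_T) = −k₁/(k₁+k₂·C_R).
Integrating from C_{R0} to C_R: C_S = (1.10/0.118)·ln[(1.10+0.118·0.950)/(1.10+0.118·0.208)] = 9.322·ln(1.212/1.125) = 0.6989 mol/dm³.
Y_S = C_S/C_{R0} = 0.6989/0.950 = 0.736.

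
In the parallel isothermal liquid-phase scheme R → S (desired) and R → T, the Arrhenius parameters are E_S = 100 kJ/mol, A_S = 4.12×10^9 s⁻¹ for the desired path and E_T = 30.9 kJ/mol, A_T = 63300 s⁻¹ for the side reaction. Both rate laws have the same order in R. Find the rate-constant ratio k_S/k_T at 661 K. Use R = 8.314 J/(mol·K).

Since both paths have the same order in R, the concentration cancels and S_{S/T} = k_S/k_T = (A_S/A_T)·exp[(E_T−E_S)/(RT)].
(E_T−E_S)/(RT) = (30.9−100)×10³/(8.314×661) = -69100/5496 = -12.57.
k_S/k_T = (4.12×10^9/63300)·exp(-12.57) = 65087 × 3.462×10^-6 = 0.225.

0.225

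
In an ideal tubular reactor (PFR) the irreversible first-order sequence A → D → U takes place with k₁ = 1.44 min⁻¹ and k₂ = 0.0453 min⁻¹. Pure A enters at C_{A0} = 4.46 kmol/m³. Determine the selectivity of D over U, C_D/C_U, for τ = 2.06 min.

14.5

Solving the coupled first-order balances gives C_D(τ) = [k₁/(k₂−k₁)]·C_{A0}·(e^(−k₁τ) − e^(−k₂τ)).
e^(−k₁τ) = e^(−1.44×2.06) = e^(−2.966) = 0.05149; e^(−k₂τ) = e^(−0.09332) = 0.9109.
C_D = 1.44×4.46/(0.0453−1.44) × (0.05149−0.9109) = (-4.605)×(-0.8594) = 3.957 kmol/m³.
C_A = C_{A0}e^(−k₁τ) = 0.2296 kmol/m³, so C_U = C_{A0}−C_A−C_D = 0.2729 kmol/m³; C_D/C_U = 14.5.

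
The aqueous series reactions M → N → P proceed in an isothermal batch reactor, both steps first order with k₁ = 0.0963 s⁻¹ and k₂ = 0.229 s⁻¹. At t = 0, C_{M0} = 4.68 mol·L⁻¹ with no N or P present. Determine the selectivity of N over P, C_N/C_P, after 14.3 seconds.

Solving the coupled first-order balances gives C_N(t) = [k₁/(k₂−k₁)]·C_{M0}·(e^(−k₁t) − e^(−k₂t)).
e^(−k₁t) = e^(−0.0963×14.3) = e^(−1.377) = 0.2523; e^(−k₂t) = e^(−3.275) = 0.03783.
C_N = 0.0963×4.68/(0.229−0.0963) × (0.2523−0.03783) = 3.396×0.2145 = 0.7284 mol·L⁻¹.
C_M = C_{M0}e^(−k₁t) = 1.181 mol·L⁻¹, so C_P = C_{M0}−C_M−C_N = 2.771 mol·L⁻¹; C_N/C_P = 0.263.

0.263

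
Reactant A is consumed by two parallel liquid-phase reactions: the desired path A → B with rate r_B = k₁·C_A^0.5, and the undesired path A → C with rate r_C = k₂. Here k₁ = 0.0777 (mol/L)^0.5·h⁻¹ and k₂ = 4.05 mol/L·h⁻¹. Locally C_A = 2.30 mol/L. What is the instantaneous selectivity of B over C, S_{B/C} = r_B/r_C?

S_{B/C} = r_B/r_C = (k₁·C_A^0.5)/(k₂) = (k₁/k₂)·C_A^0.5.
= (0.0777×2.300^0.5) / (4.05) = 0.1178/4.050 = 0.0291.
Since the desired path is higher order in A, keeping C_A high (PFR or concentrated feed) favours B.

0.0291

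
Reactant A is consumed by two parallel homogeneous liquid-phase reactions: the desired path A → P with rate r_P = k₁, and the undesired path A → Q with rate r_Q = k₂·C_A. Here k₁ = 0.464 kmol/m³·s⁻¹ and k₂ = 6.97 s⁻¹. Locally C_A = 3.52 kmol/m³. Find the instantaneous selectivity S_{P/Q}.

0.0189

S_{P/Q} = r_P/r_Q = (k₁)/(k₂·C_A) = (k₁/k₂)·C_A⁻¹.
= (0.464) / (6.97×3.520) = 0.4640/24.53 = 0.0189.
The undesired path is higher order in A, so low C_A (CSTR or dilute feed) favours P.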